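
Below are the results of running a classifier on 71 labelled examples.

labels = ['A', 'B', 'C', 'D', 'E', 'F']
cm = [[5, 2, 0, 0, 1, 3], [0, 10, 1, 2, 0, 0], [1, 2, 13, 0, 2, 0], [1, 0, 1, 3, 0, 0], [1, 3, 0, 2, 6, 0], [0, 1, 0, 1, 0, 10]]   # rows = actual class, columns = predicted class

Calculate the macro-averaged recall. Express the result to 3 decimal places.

Per-class recall (TP/(TP+FN)):
  A: TP=5, FN=2+0+0+1+3=6 → 5/11 = 0.4545
  B: TP=10, FN=0+1+2+0+0=3 → 10/13 = 0.7692
  C: TP=13, FN=1+2+0+2+0=5 → 13/18 = 0.7222
  D: TP=3, FN=1+0+1+0+0=2 → 3/5 = 0.6000
  E: TP=6, FN=1+3+0+2+0=6 → 6/12 = 0.5000
  F: TP=10, FN=0+1+0+1+0=2 → 10/12 = 0.8333
Macro-recall = mean = (0.4545 + 0.7692 + 0.7222 + 0.6000 + 0.5000 + 0.8333) / 6 = 0.647

0.647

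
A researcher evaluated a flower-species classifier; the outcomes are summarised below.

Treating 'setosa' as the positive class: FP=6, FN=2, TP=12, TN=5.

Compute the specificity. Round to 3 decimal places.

Specificity = TN/(TN+FP) = 5/(5+6) = 0.455

0.455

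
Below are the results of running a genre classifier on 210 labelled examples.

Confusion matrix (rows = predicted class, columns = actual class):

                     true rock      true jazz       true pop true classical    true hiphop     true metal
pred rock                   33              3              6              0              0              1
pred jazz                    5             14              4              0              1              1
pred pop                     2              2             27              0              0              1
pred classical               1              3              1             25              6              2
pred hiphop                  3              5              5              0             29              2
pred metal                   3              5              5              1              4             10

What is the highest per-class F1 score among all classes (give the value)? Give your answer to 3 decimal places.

0.781

Per-class F1 score (2·TP/(2·TP+FP+FN)):
  rock: TP=33, FP=3+6+0+0+1=10, FN=5+2+1+3+3=14 → 66/90 = 0.7333
  jazz: TP=14, FP=5+4+0+1+1=11, FN=3+2+3+5+5=18 → 28/57 = 0.4912
  pop: TP=27, FP=2+2+0+0+1=5, FN=6+4+1+5+5=21 → 54/80 = 0.6750
  classical: TP=25, FP=1+3+1+6+2=13, FN=0+0+0+0+1=1 → 50/64 = 0.7813
  hiphop: TP=29, FP=3+5+5+0+2=15, FN=0+1+0+6+4=11 → 58/84 = 0.6905
  metal: TP=10, FP=3+5+5+1+4=18, FN=1+1+1+2+2=7 → 20/45 = 0.4444
Highest is class 'classical' with F1 score = 0.781.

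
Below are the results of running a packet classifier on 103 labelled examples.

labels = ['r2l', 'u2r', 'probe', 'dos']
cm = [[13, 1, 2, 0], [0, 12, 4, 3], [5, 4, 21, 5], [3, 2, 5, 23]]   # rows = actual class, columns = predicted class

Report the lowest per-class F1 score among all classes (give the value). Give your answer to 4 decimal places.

0.6269

Per-class F1 score (2·TP/(2·TP+FP+FN)):
  r2l: TP=13, FP=0+5+3=8, FN=1+2+0=3 → 26/37 = 0.70270
  u2r: TP=12, FP=1+4+2=7, FN=0+4+3=7 → 24/38 = 0.63158
  probe: TP=21, FP=2+4+5=11, FN=5+4+5=14 → 42/67 = 0.62687
  dos: TP=23, FP=0+3+5=8, FN=3+2+5=10 → 46/64 = 0.71875
Lowest is class 'probe' with F1 score = 0.6269.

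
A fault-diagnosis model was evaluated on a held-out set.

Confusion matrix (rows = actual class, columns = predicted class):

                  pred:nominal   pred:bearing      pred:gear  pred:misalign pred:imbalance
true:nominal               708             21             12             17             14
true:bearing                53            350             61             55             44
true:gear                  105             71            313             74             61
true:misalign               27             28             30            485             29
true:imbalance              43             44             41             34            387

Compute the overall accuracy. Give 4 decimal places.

0.7219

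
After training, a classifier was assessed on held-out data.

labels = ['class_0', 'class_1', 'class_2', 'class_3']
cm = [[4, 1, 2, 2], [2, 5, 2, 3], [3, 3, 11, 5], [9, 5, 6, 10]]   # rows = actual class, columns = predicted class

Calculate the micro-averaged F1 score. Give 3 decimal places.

Micro-averaging pools counts across classes: ΣTP=30, ΣFP=43, ΣFN=43.
Micro-F1 score = 2·TP/(2·TP+FP+FN) on pooled counts = 0.411 (equals overall accuracy in single-label multiclass).

0.411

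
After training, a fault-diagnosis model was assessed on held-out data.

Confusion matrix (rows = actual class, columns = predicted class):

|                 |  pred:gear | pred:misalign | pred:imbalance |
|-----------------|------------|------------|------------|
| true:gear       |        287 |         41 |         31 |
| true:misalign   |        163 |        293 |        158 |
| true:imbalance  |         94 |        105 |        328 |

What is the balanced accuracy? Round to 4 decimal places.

0.6330

Balanced accuracy = mean of per-class recall.
  gear: recall = 287/359 = 0.79944
  misalign: recall = 293/614 = 0.47720
  imbalance: recall = 328/527 = 0.62239
Mean = (0.79944 + 0.47720 + 0.62239) / 3 = 0.6330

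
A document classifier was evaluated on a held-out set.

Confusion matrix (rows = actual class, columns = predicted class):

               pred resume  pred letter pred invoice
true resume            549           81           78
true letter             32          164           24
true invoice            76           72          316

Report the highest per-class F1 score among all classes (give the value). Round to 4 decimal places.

0.8044

Per-class F1 score (2·TP/(2·TP+FP+FN)):
  resume: TP=549, FP=32+76=108, FN=81+78=159 → 1098/1365 = 0.80440
  letter: TP=164, FP=81+72=153, FN=32+24=56 → 328/537 = 0.61080
  invoice: TP=316, FP=78+24=102, FN=76+72=148 → 632/882 = 0.71655
Highest is class 'resume' with F1 score = 0.8044.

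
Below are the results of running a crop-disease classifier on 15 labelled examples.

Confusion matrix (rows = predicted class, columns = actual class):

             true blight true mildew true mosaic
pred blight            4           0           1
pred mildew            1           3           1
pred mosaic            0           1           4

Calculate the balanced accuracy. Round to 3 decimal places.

Balanced accuracy = mean of per-class recall.
  blight: recall = 4/5 = 0.8000
  mildew: recall = 3/4 = 0.7500
  mosaic: recall = 4/6 = 0.6667
Mean = (0.8000 + 0.7500 + 0.6667) / 3 = 0.739

0.739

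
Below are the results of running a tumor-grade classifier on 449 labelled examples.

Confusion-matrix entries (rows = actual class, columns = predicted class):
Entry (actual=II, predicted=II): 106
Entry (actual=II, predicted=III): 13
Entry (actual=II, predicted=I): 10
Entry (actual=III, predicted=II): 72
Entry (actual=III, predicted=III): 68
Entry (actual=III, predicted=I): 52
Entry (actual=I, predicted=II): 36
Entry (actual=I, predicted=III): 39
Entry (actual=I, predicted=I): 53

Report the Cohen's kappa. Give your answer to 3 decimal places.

0.268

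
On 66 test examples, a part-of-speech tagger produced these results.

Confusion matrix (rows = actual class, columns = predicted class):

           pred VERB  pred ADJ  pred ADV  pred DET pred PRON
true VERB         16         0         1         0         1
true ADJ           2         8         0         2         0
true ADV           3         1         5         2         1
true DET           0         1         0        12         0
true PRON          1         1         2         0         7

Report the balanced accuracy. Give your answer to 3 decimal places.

0.706

Balanced accuracy = mean of per-class recall.
  VERB: recall = 16/18 = 0.8889
  ADJ: recall = 8/12 = 0.6667
  ADV: recall = 5/12 = 0.4167
  DET: recall = 12/13 = 0.9231
  PRON: recall = 7/11 = 0.6364
Mean = (0.8889 + 0.6667 + 0.4167 + 0.9231 + 0.6364) / 5 = 0.706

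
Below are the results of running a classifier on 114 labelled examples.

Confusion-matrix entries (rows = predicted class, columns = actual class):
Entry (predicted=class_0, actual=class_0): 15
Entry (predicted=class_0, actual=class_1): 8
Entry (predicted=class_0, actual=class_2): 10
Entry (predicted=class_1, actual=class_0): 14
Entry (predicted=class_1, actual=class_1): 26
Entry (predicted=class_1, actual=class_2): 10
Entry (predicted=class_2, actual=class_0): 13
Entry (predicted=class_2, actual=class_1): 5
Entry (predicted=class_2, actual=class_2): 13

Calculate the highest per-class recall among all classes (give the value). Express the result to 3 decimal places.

0.667

Per-class recall (TP/(TP+FN)):
  class_0: TP=15, FN=14+13=27 → 15/42 = 0.3571
  class_1: TP=26, FN=8+5=13 → 26/39 = 0.6667
  class_2: TP=13, FN=10+10=20 → 13/33 = 0.3939
Highest is class 'class_1' with recall = 0.667.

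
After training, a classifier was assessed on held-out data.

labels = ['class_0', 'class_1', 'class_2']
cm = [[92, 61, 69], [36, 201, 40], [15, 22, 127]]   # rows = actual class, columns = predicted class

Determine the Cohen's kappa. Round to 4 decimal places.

0.4453

Observed agreement pₒ = trace/N = 420/663 = 0.63348
Expected agreement pₑ = Σ (rowᵢ·colᵢ)/N² = (222·143 + 277·284 + 164·236)/663² = 0.33924
κ = (pₒ − pₑ)/(1 − pₑ) = (0.63348 − 0.33924)/(1 − 0.33924) = 0.4453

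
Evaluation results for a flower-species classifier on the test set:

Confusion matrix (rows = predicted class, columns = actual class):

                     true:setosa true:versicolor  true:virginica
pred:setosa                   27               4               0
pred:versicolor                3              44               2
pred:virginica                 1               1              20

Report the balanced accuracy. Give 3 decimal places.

0.893

Balanced accuracy = mean of per-class recall.
  setosa: recall = 27/31 = 0.8710
  versicolor: recall = 44/49 = 0.8980
  virginica: recall = 20/22 = 0.9091
Mean = (0.8710 + 0.8980 + 0.9091) / 3 = 0.893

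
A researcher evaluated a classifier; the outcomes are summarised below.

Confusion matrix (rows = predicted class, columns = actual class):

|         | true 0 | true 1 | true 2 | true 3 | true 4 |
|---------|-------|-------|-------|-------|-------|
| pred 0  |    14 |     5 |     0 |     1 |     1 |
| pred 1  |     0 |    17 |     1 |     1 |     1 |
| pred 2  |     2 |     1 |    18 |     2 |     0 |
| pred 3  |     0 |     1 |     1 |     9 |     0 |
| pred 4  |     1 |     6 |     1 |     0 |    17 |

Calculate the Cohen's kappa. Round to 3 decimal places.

0.685

Observed agreement pₒ = trace/N = 75/100 = 0.7500
Expected agreement pₑ = Σ (rowᵢ·colᵢ)/N² = (17·21 + 30·20 + 21·23 + 13·11 + 19·25)/100² = 0.2058
κ = (pₒ − pₑ)/(1 − pₑ) = (0.7500 − 0.2058)/(1 − 0.2058) = 0.685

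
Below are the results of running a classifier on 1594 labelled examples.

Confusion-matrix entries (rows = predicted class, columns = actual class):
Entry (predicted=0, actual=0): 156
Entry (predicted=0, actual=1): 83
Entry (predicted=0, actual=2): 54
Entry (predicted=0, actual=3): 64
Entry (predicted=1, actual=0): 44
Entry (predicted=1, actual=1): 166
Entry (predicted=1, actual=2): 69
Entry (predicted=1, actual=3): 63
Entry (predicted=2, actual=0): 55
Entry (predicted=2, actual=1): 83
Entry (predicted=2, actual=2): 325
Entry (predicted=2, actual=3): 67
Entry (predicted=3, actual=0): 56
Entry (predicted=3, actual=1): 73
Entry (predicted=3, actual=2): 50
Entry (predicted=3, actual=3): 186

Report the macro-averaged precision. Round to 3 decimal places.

Per-class precision (TP/(TP+FP)):
  0: TP=156, FP=83+54+64=201 → 156/357 = 0.4370
  1: TP=166, FP=44+69+63=176 → 166/342 = 0.4854
  2: TP=325, FP=55+83+67=205 → 325/530 = 0.6132
  3: TP=186, FP=56+73+50=179 → 186/365 = 0.5096
Macro-precision = mean = (0.4370 + 0.4854 + 0.6132 + 0.5096) / 4 = 0.511

0.511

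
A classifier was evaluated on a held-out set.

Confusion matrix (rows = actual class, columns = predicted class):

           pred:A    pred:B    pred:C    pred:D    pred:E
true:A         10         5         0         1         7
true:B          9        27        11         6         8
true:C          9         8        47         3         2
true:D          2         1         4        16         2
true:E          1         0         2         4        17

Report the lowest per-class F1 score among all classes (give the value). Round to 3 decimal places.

Per-class F1 score (2·TP/(2·TP+FP+FN)):
  A: TP=10, FP=9+9+2+1=21, FN=5+0+1+7=13 → 20/54 = 0.3704
  B: TP=27, FP=5+8+1+0=14, FN=9+11+6+8=34 → 54/102 = 0.5294
  C: TP=47, FP=0+11+4+2=17, FN=9+8+3+2=22 → 94/133 = 0.7068
  D: TP=16, FP=1+6+3+4=14, FN=2+1+4+2=9 → 32/55 = 0.5818
  E: TP=17, FP=7+8+2+2=19, FN=1+0+2+4=7 → 34/60 = 0.5667
Lowest is class 'A' with F1 score = 0.370.

0.370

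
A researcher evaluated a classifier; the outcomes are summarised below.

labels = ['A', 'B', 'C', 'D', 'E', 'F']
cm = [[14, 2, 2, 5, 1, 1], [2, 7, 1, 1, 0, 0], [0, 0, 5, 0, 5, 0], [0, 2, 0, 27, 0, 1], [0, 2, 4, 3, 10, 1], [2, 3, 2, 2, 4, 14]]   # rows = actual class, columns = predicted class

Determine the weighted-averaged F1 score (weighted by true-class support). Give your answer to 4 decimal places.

Per-class F1 score (2·TP/(2·TP+FP+FN)):
  A: TP=14, FP=2+0+0+0+2=4, FN=2+2+5+1+1=11 → 28/43 = 0.65116
  B: TP=7, FP=2+0+2+2+3=9, FN=2+1+1+0+0=4 → 14/27 = 0.51852
  C: TP=5, FP=2+1+0+4+2=9, FN=0+0+0+5+0=5 → 10/24 = 0.41667
  D: TP=27, FP=5+1+0+3+2=11, FN=0+2+0+0+1=3 → 54/68 = 0.79412
  E: TP=10, FP=1+0+5+0+4=10, FN=0+2+4+3+1=10 → 20/40 = 0.50000
  F: TP=14, FP=1+0+0+1+1=3, FN=2+3+2+2+4=13 → 28/44 = 0.63636
Weighted-F1 score = Σ (supportᵢ/N)·F1 scoreᵢ with N=123: (25/123)·0.65116 + (11/123)·0.51852 + (10/123)·0.41667 + (30/123)·0.79412 + (20/123)·0.50000 + (27/123)·0.63636 = 0.6273

0.6273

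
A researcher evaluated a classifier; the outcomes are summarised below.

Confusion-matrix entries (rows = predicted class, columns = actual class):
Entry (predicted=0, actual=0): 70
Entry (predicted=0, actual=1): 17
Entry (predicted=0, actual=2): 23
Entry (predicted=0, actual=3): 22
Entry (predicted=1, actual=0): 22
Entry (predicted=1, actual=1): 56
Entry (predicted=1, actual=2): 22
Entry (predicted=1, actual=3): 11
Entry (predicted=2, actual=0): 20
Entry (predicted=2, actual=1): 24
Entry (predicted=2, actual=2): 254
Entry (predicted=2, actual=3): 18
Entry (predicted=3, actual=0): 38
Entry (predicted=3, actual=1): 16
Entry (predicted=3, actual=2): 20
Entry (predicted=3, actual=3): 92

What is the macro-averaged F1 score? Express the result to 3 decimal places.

0.598

Per-class F1 score (2·TP/(2·TP+FP+FN)):
  0: TP=70, FP=17+23+22=62, FN=22+20+38=80 → 140/282 = 0.4965
  1: TP=56, FP=22+22+11=55, FN=17+24+16=57 → 112/224 = 0.5000
  2: TP=254, FP=20+24+18=62, FN=23+22+20=65 → 508/635 = 0.8000
  3: TP=92, FP=38+16+20=74, FN=22+11+18=51 → 184/309 = 0.5955
Macro-F1 score = mean = (0.4965 + 0.5000 + 0.8000 + 0.5955) / 4 = 0.598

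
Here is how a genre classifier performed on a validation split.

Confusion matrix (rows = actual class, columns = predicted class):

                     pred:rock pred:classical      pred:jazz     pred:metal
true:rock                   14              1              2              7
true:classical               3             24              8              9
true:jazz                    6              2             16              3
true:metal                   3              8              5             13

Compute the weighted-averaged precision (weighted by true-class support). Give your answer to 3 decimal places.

0.555

Per-class precision (TP/(TP+FP)):
  rock: TP=14, FP=3+6+3=12 → 14/26 = 0.5385
  classical: TP=24, FP=1+2+8=11 → 24/35 = 0.6857
  jazz: TP=16, FP=2+8+5=15 → 16/31 = 0.5161
  metal: TP=13, FP=7+9+3=19 → 13/32 = 0.4063
Weighted-precision = Σ (supportᵢ/N)·precisionᵢ with N=124: (24/124)·0.5385 + (44/124)·0.6857 + (27/124)·0.5161 + (29/124)·0.4063 = 0.555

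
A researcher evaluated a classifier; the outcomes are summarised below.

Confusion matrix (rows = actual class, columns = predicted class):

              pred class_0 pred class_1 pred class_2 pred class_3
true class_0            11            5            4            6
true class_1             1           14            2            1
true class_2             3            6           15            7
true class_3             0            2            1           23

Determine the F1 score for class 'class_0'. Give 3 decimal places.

0.537

Take TP from the diagonal, FP from the rest of the 'class_0' prediction marginal, FN from the rest of the 'class_0' actual marginal.
F1 score = 2·TP/(2·TP+FP+FN).
class_0: TP=11, FP=1+3+0=4, FN=5+4+6=15 → 22/41 = 0.5366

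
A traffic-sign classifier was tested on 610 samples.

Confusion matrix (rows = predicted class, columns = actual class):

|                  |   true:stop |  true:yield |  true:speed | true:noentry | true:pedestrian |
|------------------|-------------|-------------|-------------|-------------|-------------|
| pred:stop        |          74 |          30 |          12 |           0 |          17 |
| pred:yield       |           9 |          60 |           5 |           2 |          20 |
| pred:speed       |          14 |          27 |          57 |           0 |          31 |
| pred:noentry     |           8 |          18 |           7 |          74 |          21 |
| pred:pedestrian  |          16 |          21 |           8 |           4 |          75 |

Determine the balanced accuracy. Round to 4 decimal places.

0.6038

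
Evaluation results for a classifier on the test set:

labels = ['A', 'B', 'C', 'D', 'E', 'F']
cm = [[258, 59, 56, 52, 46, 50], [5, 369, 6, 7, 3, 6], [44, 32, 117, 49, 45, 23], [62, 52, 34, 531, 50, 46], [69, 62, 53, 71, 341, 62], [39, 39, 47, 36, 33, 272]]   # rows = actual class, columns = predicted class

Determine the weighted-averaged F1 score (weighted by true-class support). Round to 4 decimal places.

Per-class F1 score (2·TP/(2·TP+FP+FN)):
  A: TP=258, FP=5+44+62+69+39=219, FN=59+56+52+46+50=263 → 516/998 = 0.51703
  B: TP=369, FP=59+32+52+62+39=244, FN=5+6+7+3+6=27 → 738/1009 = 0.73142
  C: TP=117, FP=56+6+34+53+47=196, FN=44+32+49+45+23=193 → 234/623 = 0.37560
  D: TP=531, FP=52+7+49+71+36=215, FN=62+52+34+50+46=244 → 1062/1521 = 0.69822
  E: TP=341, FP=46+3+45+50+33=177, FN=69+62+53+71+62=317 → 682/1176 = 0.57993
  F: TP=272, FP=50+6+23+46+62=187, FN=39+39+47+36+33=194 → 544/925 = 0.58811
Weighted-F1 score = Σ (supportᵢ/N)·F1 scoreᵢ with N=3126: (521/3126)·0.51703 + (396/3126)·0.73142 + (310/3126)·0.37560 + (775/3126)·0.69822 + (658/3126)·0.57993 + (466/3126)·0.58811 = 0.5989

0.5989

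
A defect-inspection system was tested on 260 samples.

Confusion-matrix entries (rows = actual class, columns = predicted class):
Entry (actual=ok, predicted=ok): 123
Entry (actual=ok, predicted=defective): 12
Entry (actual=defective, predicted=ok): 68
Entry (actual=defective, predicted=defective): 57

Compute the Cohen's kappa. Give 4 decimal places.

0.3733

Observed agreement pₒ = trace/N = 180/260 = 0.69231
Expected agreement pₑ = Σ (rowᵢ·colᵢ)/N² = (135·191 + 125·69)/260² = 0.50902
κ = (pₒ − pₑ)/(1 − pₑ) = (0.69231 − 0.50902)/(1 − 0.50902) = 0.3733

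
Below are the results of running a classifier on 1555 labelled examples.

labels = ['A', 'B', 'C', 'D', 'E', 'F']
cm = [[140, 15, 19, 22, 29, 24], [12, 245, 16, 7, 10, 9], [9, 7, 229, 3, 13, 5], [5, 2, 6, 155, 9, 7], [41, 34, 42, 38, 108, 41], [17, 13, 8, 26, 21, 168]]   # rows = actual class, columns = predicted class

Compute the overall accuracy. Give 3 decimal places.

0.672

Accuracy = trace / total = (140+245+229+155+108+168=1045) / 1555 = 1045/1555 = 0.672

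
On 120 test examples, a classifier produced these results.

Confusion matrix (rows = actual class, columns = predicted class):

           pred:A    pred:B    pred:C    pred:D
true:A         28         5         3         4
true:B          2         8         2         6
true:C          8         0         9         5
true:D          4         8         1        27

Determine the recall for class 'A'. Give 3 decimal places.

0.700

One-vs-rest for 'A': TP = diagonal; FP = other classes predicted 'A'; FN = 'A' predicted as other.
recall = TP/(TP+FN).
A: TP=28, FN=5+3+4=12 → 28/40 = 0.7000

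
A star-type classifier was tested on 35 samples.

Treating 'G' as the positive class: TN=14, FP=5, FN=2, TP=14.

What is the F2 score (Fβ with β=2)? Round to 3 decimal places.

0.843

Fβ = (1+β²)·TP / ((1+β²)·TP + β²·FN + FP), with β²=4
= 5·14 / (5·14 + 4·2 + 5) = 0.843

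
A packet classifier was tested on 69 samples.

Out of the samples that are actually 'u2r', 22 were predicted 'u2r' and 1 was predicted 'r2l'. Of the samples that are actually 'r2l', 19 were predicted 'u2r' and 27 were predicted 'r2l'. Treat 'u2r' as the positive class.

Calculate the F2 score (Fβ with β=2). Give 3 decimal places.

Fβ = (1+β²)·TP / ((1+β²)·TP + β²·FN + FP), with β²=4
= 5·22 / (5·22 + 4·1 + 19) = 0.827

0.827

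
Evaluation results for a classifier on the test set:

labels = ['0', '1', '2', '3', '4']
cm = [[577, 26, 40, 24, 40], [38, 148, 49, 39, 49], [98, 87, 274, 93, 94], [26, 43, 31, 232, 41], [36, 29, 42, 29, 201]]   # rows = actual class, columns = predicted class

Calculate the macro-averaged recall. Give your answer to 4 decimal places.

0.5834

Per-class recall (TP/(TP+FN)):
  0: TP=577, FN=26+40+24+40=130 → 577/707 = 0.81612
  1: TP=148, FN=38+49+39+49=175 → 148/323 = 0.45820
  2: TP=274, FN=98+87+93+94=372 → 274/646 = 0.42415
  3: TP=232, FN=26+43+31+41=141 → 232/373 = 0.62198
  4: TP=201, FN=36+29+42+29=136 → 201/337 = 0.59644
Macro-recall = mean = (0.81612 + 0.45820 + 0.42415 + 0.62198 + 0.59644) / 5 = 0.5834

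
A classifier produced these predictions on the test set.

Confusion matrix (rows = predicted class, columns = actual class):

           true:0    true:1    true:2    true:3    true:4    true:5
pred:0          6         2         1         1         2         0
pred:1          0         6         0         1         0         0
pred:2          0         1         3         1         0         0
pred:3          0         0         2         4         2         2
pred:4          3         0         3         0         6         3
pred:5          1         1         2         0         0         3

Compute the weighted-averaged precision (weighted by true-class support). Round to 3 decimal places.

0.543

Per-class precision (TP/(TP+FP)):
  0: TP=6, FP=2+1+1+2+0=6 → 6/12 = 0.5000
  1: TP=6, FP=0+0+1+0+0=1 → 6/7 = 0.8571
  2: TP=3, FP=0+1+1+0+0=2 → 3/5 = 0.6000
  3: TP=4, FP=0+0+2+2+2=6 → 4/10 = 0.4000
  4: TP=6, FP=3+0+3+0+3=9 → 6/15 = 0.4000
  5: TP=3, FP=1+1+2+0+0=4 → 3/7 = 0.4286
Weighted-precision = Σ (supportᵢ/N)·precisionᵢ with N=56: (10/56)·0.5000 + (10/56)·0.8571 + (11/56)·0.6000 + (7/56)·0.4000 + (10/56)·0.4000 + (8/56)·0.4286 = 0.543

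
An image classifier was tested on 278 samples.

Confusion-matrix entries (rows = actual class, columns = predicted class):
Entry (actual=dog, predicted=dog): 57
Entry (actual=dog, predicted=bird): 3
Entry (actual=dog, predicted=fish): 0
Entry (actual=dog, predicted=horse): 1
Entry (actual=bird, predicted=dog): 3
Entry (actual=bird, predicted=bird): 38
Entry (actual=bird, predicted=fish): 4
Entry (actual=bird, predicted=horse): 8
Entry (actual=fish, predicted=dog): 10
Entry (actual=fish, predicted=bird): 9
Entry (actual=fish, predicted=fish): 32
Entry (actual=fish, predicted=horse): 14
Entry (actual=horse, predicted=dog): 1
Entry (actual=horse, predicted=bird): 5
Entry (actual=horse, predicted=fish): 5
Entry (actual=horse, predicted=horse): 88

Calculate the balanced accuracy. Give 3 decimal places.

Balanced accuracy = mean of per-class recall.
  dog: recall = 57/61 = 0.9344
  bird: recall = 38/53 = 0.7170
  fish: recall = 32/65 = 0.4923
  horse: recall = 88/99 = 0.8889
Mean = (0.9344 + 0.7170 + 0.4923 + 0.8889) / 4 = 0.758

0.758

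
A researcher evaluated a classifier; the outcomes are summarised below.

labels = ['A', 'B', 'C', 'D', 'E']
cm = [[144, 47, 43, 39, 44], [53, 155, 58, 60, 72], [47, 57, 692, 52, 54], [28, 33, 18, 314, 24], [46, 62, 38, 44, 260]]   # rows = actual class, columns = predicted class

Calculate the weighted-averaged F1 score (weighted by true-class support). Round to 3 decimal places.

0.629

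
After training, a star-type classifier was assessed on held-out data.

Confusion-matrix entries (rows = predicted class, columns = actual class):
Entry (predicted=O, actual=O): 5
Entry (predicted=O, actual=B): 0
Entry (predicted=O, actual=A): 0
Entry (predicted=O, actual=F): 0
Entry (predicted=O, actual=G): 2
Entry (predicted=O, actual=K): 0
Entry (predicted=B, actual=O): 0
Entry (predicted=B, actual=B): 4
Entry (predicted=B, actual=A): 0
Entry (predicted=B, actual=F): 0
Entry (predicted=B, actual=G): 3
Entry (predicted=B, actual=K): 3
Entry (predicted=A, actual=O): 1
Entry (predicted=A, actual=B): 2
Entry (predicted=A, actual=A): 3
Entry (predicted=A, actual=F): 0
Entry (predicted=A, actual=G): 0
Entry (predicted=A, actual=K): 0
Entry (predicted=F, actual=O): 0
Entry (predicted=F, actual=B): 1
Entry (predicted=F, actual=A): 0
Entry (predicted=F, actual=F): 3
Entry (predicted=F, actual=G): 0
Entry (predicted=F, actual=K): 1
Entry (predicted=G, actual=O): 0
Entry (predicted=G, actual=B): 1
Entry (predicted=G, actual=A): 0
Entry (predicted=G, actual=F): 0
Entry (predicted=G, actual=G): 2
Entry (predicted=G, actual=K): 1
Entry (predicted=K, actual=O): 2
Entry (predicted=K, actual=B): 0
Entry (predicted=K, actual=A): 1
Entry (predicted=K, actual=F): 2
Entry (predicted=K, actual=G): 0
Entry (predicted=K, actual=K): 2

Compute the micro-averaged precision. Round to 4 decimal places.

0.4872

Micro-averaging pools counts across classes: ΣTP=19, ΣFP=20, ΣFN=20.
Micro-precision = TP/(TP+FP) on pooled counts = 0.4872 (equals overall accuracy in single-label multiclass).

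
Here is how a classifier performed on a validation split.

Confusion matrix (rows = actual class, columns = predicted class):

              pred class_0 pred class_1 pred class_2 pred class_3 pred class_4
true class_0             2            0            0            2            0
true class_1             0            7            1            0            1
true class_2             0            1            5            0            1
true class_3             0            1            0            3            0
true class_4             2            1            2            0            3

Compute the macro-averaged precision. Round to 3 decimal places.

0.605

Per-class precision (TP/(TP+FP)):
  class_0: TP=2, FP=0+0+0+2=2 → 2/4 = 0.5000
  class_1: TP=7, FP=0+1+1+1=3 → 7/10 = 0.7000
  class_2: TP=5, FP=0+1+0+2=3 → 5/8 = 0.6250
  class_3: TP=3, FP=2+0+0+0=2 → 3/5 = 0.6000
  class_4: TP=3, FP=0+1+1+0=2 → 3/5 = 0.6000
Macro-precision = mean = (0.5000 + 0.7000 + 0.6250 + 0.6000 + 0.6000) / 5 = 0.605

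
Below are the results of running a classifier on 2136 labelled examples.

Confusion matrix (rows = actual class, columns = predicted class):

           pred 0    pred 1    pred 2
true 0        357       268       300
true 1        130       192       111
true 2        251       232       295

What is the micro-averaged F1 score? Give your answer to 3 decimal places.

Micro-averaging pools counts across classes: ΣTP=844, ΣFP=1292, ΣFN=1292.
Micro-F1 score = 2·TP/(2·TP+FP+FN) on pooled counts = 0.395 (equals overall accuracy in single-label multiclass).

0.395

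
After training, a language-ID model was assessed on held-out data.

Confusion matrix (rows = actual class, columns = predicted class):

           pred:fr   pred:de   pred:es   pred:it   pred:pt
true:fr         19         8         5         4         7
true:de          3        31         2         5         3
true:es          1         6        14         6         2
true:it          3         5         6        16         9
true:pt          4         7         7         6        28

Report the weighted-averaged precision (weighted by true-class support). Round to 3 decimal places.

0.530

Per-class precision (TP/(TP+FP)):
  fr: TP=19, FP=3+1+3+4=11 → 19/30 = 0.6333
  de: TP=31, FP=8+6+5+7=26 → 31/57 = 0.5439
  es: TP=14, FP=5+2+6+7=20 → 14/34 = 0.4118
  it: TP=16, FP=4+5+6+6=21 → 16/37 = 0.4324
  pt: TP=28, FP=7+3+2+9=21 → 28/49 = 0.5714
Weighted-precision = Σ (supportᵢ/N)·precisionᵢ with N=207: (43/207)·0.6333 + (44/207)·0.5439 + (29/207)·0.4118 + (39/207)·0.4324 + (52/207)·0.5714 = 0.530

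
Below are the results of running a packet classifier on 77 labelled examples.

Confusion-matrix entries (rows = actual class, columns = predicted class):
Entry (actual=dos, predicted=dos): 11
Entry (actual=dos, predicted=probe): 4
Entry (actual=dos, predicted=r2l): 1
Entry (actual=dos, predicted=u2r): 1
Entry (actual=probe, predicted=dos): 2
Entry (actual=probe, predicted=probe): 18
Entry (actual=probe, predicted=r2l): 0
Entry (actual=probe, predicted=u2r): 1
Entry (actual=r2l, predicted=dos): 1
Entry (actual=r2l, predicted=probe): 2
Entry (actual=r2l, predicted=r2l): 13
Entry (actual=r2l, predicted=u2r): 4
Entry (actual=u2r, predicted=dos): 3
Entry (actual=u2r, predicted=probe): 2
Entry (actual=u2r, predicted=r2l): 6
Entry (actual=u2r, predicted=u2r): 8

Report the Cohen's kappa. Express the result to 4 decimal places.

Observed agreement pₒ = trace/N = 50/77 = 0.64935
Expected agreement pₑ = Σ (rowᵢ·colᵢ)/N² = (17·17 + 21·26 + 20·20 + 19·14)/77² = 0.25316
κ = (pₒ − pₑ)/(1 − pₑ) = (0.64935 − 0.25316)/(1 − 0.25316) = 0.5305

0.5305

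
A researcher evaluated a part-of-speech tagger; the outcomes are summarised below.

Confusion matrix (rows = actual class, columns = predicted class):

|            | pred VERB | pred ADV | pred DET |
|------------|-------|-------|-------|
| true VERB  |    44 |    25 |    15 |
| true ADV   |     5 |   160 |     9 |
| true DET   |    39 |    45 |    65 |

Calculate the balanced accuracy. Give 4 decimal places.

0.6265

Balanced accuracy = mean of per-class recall.
  VERB: recall = 44/84 = 0.52381
  ADV: recall = 160/174 = 0.91954
  DET: recall = 65/149 = 0.43624
Mean = (0.52381 + 0.91954 + 0.43624) / 3 = 0.6265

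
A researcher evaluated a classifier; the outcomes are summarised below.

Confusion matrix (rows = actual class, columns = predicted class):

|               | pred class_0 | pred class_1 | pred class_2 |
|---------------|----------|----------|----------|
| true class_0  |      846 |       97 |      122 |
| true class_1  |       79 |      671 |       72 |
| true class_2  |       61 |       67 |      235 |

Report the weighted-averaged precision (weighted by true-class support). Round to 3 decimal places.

Per-class precision (TP/(TP+FP)):
  class_0: TP=846, FP=79+61=140 → 846/986 = 0.8580
  class_1: TP=671, FP=97+67=164 → 671/835 = 0.8036
  class_2: TP=235, FP=122+72=194 → 235/429 = 0.5478
Weighted-precision = Σ (supportᵢ/N)·precisionᵢ with N=2250: (1065/2250)·0.8580 + (822/2250)·0.8036 + (363/2250)·0.5478 = 0.788

0.788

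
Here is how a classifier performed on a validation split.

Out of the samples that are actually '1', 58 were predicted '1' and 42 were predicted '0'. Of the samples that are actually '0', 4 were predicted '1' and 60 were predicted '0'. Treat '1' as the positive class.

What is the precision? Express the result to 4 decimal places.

0.9355

Precision = TP/(TP+FP) = 58/(58+4) = 58/62 = 0.9355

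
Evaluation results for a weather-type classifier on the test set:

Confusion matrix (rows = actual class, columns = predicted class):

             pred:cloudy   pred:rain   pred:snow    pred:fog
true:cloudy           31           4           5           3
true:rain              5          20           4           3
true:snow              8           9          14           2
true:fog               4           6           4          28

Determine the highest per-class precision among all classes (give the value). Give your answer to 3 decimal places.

Per-class precision (TP/(TP+FP)):
  cloudy: TP=31, FP=5+8+4=17 → 31/48 = 0.6458
  rain: TP=20, FP=4+9+6=19 → 20/39 = 0.5128
  snow: TP=14, FP=5+4+4=13 → 14/27 = 0.5185
  fog: TP=28, FP=3+3+2=8 → 28/36 = 0.7778
Highest is class 'fog' with precision = 0.778.

0.778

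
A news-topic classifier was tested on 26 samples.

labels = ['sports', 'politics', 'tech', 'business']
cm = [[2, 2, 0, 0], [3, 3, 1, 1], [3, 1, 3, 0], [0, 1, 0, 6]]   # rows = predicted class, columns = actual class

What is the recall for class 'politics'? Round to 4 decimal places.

0.4286

recall = TP/(TP+FN).
politics: TP=3, FN=2+1+1=4 → 3/7 = 0.42857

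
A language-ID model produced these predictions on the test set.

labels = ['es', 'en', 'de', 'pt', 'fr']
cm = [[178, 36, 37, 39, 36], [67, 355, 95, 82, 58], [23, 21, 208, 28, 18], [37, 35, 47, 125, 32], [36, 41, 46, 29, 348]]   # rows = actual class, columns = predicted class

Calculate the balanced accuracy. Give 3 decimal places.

Balanced accuracy = mean of per-class recall.
  es: recall = 178/326 = 0.5460
  en: recall = 355/657 = 0.5403
  de: recall = 208/298 = 0.6980
  pt: recall = 125/276 = 0.4529
  fr: recall = 348/500 = 0.6960
Mean = (0.5460 + 0.5403 + 0.6980 + 0.4529 + 0.6960) / 5 = 0.587

0.587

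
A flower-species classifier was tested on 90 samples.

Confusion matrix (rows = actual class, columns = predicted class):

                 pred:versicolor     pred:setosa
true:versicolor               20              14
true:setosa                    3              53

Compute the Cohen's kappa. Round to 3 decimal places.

Observed agreement pₒ = trace/N = 73/90 = 0.8111
Expected agreement pₑ = Σ (rowᵢ·colᵢ)/N² = (34·23 + 56·67)/90² = 0.5598
κ = (pₒ − pₑ)/(1 − pₑ) = (0.8111 − 0.5598)/(1 − 0.5598) = 0.571

0.571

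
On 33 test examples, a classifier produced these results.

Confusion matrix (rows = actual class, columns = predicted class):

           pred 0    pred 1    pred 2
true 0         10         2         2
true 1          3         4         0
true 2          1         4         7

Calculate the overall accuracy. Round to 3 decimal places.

0.636

Accuracy = trace / total = (10+4+7=21) / 33 = 21/33 = 0.636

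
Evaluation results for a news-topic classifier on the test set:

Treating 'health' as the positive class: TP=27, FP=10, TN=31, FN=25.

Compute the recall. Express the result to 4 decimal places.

0.5192

Recall = TP/(TP+FN) = 27/(27+25) = 27/52 = 0.5192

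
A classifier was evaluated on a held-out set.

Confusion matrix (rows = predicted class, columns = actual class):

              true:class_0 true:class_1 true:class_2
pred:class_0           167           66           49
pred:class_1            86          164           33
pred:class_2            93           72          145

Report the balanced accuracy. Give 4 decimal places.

0.5548

Balanced accuracy = mean of per-class recall.
  class_0: recall = 167/346 = 0.48266
  class_1: recall = 164/302 = 0.54305
  class_2: recall = 145/227 = 0.63877
Mean = (0.48266 + 0.54305 + 0.63877) / 3 = 0.5548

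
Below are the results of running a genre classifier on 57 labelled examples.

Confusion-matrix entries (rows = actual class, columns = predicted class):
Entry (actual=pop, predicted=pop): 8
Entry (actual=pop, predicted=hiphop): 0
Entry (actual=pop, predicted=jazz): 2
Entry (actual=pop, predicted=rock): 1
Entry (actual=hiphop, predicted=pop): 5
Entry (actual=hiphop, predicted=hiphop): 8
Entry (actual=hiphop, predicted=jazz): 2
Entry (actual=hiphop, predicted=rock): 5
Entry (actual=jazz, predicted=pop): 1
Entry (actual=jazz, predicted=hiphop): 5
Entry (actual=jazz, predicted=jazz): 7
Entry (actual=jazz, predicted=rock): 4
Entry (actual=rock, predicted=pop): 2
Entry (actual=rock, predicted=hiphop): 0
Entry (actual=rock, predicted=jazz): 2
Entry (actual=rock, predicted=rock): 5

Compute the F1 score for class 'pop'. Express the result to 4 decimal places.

0.5926

Treat 'pop' as positive and all other classes as negative.
F1 score = 2·TP/(2·TP+FP+FN).
pop: TP=8, FP=5+1+2=8, FN=0+2+1=3 → 16/27 = 0.59259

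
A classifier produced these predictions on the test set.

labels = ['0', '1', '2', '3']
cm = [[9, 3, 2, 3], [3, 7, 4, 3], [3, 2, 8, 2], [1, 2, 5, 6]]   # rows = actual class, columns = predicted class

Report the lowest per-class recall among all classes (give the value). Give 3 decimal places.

0.412

Per-class recall (TP/(TP+FN)):
  0: TP=9, FN=3+2+3=8 → 9/17 = 0.5294
  1: TP=7, FN=3+4+3=10 → 7/17 = 0.4118
  2: TP=8, FN=3+2+2=7 → 8/15 = 0.5333
  3: TP=6, FN=1+2+5=8 → 6/14 = 0.4286
Lowest is class '1' with recall = 0.412.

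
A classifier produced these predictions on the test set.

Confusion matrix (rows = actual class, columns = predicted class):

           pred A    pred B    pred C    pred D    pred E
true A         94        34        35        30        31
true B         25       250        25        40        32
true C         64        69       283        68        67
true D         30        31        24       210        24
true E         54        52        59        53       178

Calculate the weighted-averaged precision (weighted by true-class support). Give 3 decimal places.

Per-class precision (TP/(TP+FP)):
  A: TP=94, FP=25+64+30+54=173 → 94/267 = 0.3521
  B: TP=250, FP=34+69+31+52=186 → 250/436 = 0.5734
  C: TP=283, FP=35+25+24+59=143 → 283/426 = 0.6643
  D: TP=210, FP=30+40+68+53=191 → 210/401 = 0.5237
  E: TP=178, FP=31+32+67+24=154 → 178/332 = 0.5361
Weighted-precision = Σ (supportᵢ/N)·precisionᵢ with N=1862: (224/1862)·0.3521 + (372/1862)·0.5734 + (551/1862)·0.6643 + (319/1862)·0.5237 + (396/1862)·0.5361 = 0.557

0.557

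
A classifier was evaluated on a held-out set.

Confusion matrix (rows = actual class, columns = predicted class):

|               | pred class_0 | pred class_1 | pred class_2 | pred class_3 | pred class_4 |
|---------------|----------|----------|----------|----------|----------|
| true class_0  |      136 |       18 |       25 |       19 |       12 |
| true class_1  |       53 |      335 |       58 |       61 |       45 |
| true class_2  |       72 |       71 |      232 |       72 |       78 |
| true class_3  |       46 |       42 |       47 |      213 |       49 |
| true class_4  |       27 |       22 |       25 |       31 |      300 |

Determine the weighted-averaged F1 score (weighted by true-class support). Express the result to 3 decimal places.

0.581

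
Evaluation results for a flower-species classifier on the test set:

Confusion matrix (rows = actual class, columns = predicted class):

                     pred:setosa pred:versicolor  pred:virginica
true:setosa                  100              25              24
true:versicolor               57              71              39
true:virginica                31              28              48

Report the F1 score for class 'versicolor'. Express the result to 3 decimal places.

0.488

Treat 'versicolor' as positive and all other classes as negative.
F1 score = 2·TP/(2·TP+FP+FN).
versicolor: TP=71, FP=25+28=53, FN=57+39=96 → 142/291 = 0.4880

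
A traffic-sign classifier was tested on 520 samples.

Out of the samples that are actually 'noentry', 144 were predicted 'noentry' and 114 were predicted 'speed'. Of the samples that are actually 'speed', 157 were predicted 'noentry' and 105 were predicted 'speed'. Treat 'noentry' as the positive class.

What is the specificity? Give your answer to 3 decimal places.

0.401

Specificity = TN/(TN+FP) = 105/(105+157) = 0.401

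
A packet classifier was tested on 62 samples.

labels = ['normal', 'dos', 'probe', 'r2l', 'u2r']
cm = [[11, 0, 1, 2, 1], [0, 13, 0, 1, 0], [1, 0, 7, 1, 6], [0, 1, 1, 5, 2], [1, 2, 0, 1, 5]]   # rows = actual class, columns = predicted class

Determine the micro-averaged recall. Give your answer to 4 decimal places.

Micro-averaging pools counts across classes: ΣTP=41, ΣFP=21, ΣFN=21.
Micro-recall = TP/(TP+FN) on pooled counts = 0.6613 (equals overall accuracy in single-label multiclass).

0.6613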